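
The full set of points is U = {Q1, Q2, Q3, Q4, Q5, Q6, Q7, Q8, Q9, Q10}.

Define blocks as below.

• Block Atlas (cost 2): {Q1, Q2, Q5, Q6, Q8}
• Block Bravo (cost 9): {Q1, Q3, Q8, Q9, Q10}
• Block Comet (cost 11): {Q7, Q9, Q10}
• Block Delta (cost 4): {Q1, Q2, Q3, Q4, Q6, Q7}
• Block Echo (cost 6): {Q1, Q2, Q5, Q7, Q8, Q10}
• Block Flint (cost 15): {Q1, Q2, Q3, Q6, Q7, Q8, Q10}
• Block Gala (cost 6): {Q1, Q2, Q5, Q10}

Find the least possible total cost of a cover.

Atlas, Bravo, Delta together cover every point (Atlas ∪ Bravo ∪ Delta = {Q1, Q2, Q3, Q4, Q5, Q6, Q7, Q8, Q9, Q10}); total cost 2 + 9 + 4 = 15.
No covering selection has total cost below 15.

15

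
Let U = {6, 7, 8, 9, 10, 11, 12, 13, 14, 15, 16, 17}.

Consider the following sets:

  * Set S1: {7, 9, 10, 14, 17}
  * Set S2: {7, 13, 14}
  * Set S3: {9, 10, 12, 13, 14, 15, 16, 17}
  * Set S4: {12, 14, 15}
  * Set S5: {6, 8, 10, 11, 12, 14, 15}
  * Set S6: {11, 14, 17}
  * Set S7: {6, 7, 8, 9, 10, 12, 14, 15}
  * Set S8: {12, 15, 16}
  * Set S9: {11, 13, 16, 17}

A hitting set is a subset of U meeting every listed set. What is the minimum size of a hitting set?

The 2 elements {14, 16} hit every set.
The sets S7, S9 are pairwise disjoint, so any hitting set needs a separate element for each — at least 2. Hence 2 is optimal.

2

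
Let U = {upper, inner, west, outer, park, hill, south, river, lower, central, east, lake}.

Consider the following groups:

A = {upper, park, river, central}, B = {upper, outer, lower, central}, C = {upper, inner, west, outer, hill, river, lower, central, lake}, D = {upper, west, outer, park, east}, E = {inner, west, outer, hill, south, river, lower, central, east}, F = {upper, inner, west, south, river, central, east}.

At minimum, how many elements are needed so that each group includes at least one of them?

2

H = {upper, hill} meets every group (each contains at least one member of H), and |H| = 2.
No single element lies in every group, so at least 2 are needed and 2 is optimal.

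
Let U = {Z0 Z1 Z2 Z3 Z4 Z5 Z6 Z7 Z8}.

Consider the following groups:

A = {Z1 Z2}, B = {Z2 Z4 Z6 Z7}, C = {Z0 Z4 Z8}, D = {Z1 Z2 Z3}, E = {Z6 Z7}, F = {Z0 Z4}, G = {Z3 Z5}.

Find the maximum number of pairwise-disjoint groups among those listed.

A, C, E, G are pairwise disjoint (A={Z1,Z2}; C={Z0,Z4,Z8}; E={Z6,Z7}; G={Z3,Z5}).
Every remaining group overlaps one of these, and no 5 of the listed groups are pairwise disjoint, so 4 is the maximum.

4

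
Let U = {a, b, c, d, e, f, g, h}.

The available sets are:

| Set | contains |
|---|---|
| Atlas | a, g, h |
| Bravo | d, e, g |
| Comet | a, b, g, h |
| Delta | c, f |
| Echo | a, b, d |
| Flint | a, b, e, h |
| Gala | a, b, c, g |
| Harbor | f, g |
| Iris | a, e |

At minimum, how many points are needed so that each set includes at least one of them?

Take T = {a, c, g}. Each listed set contains at least one of these, so T is a hitting set of size 3.
No choice of 2 points meets every set, so 3 is the minimum.

3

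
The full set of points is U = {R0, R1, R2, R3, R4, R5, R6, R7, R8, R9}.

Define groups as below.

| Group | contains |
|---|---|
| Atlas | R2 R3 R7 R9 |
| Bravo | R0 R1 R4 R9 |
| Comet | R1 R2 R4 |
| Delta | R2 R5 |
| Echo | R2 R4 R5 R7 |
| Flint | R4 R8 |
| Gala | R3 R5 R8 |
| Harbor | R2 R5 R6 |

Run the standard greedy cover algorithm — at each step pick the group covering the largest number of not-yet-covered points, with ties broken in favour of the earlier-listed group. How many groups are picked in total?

Greedy: pick Atlas (covers 4 new) → pick Bravo (covers 3 new) → pick Gala (covers 2 new) → pick Harbor (covers 1 new). Total picks: 4.

4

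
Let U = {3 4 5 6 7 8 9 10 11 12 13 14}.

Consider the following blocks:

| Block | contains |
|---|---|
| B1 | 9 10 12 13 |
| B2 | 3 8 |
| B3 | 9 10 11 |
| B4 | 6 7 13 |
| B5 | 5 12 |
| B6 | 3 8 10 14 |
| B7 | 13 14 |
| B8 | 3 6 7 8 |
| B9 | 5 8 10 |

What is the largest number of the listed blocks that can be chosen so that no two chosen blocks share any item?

B2, B3, B5, B7 are pairwise disjoint (B2={3,8}; B3={9,10,11}; B5={5,12}; B7={13,14}).
Every remaining block overlaps one of these, and no 5 of the listed blocks are pairwise disjoint, so 4 is the maximum.

4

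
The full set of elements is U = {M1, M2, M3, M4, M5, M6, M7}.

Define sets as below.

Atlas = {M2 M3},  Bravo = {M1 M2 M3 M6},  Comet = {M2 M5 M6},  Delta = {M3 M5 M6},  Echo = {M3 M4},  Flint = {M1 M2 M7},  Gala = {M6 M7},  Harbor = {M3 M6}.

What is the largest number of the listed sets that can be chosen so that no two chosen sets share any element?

Delta, Flint are pairwise disjoint (Delta={M3,M5,M6}; Flint={M1,M2,M7}).
Every remaining set overlaps one of these, and no 3 of the listed sets are pairwise disjoint, so 2 is the maximum.

2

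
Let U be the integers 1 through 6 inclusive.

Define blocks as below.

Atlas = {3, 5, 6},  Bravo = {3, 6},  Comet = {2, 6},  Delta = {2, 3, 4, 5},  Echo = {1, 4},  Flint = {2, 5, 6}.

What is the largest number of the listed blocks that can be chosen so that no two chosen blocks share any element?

2

Bravo, Echo are pairwise disjoint (Bravo={3,6}; Echo={1,4}).
Every remaining block overlaps one of these, and no 3 of the listed blocks are pairwise disjoint, so 2 is the maximum.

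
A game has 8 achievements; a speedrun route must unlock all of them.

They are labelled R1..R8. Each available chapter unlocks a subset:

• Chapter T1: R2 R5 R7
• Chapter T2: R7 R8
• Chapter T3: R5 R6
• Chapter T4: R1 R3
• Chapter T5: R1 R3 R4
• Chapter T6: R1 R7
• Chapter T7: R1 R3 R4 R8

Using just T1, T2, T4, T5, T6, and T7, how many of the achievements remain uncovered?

Union of T1, T2, T4, T5, T6, T7 = {R1, R2, R3, R4, R5, R7, R8}.
Not covered: R6 — 1 achievement.

1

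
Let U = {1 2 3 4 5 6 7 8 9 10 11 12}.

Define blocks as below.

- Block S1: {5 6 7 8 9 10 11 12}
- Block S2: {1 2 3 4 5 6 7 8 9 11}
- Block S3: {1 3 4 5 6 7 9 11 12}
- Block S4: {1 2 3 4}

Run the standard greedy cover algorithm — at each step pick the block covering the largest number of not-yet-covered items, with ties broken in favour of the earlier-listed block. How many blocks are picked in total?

2

Greedy: pick S2 (covers 10 new) → pick S1 (covers 2 new). Total picks: 2.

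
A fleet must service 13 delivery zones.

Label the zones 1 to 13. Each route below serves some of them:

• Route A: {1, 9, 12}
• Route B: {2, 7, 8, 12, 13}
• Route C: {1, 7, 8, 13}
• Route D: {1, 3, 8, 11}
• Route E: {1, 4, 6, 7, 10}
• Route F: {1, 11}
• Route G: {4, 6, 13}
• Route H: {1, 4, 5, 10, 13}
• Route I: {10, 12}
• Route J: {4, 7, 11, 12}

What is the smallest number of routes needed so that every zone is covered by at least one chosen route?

5

A and B and D and E and H together: A ∪ B ∪ D ∪ E ∪ H = {1, 2, 3, 4, 5, 6, 7, 8, 9, 10, 11, 12, 13} — every zone is covered.
No 4 of the 10 routes cover everything (all 210 combinations miss at least one zone), so 5 is optimal.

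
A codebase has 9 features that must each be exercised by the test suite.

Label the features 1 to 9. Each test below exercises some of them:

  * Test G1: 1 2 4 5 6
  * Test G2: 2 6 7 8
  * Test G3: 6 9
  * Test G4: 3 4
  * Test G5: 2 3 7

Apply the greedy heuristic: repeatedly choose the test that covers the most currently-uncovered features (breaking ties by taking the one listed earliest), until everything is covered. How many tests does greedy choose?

4

Greedy: pick G1 (covers 5 new) → pick G2 (covers 2 new) → pick G3 (covers 1 new) → pick G4 (covers 1 new). Total picks: 4.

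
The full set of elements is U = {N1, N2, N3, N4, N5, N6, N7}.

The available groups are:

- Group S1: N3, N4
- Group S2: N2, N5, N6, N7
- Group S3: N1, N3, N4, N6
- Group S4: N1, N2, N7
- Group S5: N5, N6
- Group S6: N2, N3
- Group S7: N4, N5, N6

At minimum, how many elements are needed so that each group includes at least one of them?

H = {N3, N6, N7} meets every group (each contains at least one member of H), and |H| = 3.
The groups S1, S4, S5 are pairwise disjoint, so any hitting set needs a separate element for each — at least 3. Hence 3 is optimal.

3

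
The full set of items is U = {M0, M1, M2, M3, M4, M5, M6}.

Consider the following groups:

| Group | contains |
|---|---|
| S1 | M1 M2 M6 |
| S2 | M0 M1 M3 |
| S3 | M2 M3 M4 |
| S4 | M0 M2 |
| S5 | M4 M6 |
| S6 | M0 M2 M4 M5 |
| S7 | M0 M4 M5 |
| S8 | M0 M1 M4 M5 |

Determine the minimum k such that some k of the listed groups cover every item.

Take {S1, S2, S8}. Their union is {M0, M1, M2, M3, M4, M5, M6}, which is all 7 items.
No 2 of the 8 groups cover everything (all 28 combinations miss at least one item), so 3 is optimal.

3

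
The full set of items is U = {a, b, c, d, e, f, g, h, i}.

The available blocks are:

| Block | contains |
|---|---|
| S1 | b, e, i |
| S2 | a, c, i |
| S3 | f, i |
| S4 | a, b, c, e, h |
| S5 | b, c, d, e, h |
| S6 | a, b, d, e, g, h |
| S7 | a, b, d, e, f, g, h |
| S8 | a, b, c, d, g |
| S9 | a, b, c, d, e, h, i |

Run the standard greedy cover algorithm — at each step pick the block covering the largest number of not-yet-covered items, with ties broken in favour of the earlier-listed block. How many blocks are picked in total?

Greedy: pick S7 (covers 7 new) → pick S2 (covers 2 new). Total picks: 2.

2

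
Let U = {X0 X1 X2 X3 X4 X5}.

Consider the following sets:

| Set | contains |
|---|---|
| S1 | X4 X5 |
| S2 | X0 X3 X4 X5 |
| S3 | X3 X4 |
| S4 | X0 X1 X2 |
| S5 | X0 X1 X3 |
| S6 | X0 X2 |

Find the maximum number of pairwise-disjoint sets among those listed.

S3, S6 are pairwise disjoint (S3={X3,X4}; S6={X0,X2}).
Every remaining set overlaps one of these, and no 3 of the listed sets are pairwise disjoint, so 2 is the maximum.

2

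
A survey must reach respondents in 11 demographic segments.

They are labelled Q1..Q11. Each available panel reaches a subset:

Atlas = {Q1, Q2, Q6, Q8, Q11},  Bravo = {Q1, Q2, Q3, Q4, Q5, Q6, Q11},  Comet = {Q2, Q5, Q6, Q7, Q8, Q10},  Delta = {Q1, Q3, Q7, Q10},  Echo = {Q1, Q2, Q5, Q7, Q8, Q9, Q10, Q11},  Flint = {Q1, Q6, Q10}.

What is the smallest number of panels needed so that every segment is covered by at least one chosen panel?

Take {Bravo, Echo}. Their union is {Q1, Q2, Q3, Q4, Q5, Q6, Q7, Q8, Q9, Q10, Q11}, which is all 11 segments.
No single panel has all 11 segments (the largest, Echo, has 8), so 2 is optimal.

2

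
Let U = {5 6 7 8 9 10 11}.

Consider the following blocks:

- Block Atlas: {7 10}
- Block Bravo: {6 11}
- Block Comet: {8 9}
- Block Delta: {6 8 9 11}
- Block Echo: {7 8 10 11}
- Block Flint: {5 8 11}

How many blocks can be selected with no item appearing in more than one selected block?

3

Atlas, Bravo, Comet are pairwise disjoint (Atlas={7,10}; Bravo={6,11}; Comet={8,9}).
Every remaining block overlaps one of these, and no 4 of the listed blocks are pairwise disjoint, so 3 is the maximum.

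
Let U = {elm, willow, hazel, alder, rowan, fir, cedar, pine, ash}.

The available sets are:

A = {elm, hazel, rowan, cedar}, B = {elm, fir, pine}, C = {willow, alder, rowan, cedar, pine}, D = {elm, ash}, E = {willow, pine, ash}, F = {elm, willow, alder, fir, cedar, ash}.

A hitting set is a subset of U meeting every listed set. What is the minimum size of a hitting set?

2

The 2 elements {elm, willow} hit every set.
The sets C, D are pairwise disjoint, so any hitting set needs a separate element for each — at least 2. Hence 2 is optimal.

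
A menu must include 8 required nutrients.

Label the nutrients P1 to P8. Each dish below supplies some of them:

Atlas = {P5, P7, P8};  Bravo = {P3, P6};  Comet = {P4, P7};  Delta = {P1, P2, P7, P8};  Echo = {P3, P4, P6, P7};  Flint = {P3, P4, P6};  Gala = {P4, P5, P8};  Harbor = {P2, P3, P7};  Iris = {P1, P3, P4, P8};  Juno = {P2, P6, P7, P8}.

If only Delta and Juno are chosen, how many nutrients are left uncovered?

3

Union of Delta, Juno = {P1, P2, P6, P7, P8}.
Not covered: P3, P4, P5 — 3 nutrients.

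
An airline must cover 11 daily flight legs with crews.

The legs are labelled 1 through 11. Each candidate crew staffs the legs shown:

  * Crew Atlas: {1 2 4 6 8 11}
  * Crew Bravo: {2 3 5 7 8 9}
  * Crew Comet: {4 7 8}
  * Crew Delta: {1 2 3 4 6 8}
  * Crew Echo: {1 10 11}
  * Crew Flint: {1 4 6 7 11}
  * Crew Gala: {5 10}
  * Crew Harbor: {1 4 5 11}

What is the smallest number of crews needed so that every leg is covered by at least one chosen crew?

3

Take {Bravo, Flint, Gala}. Their union is {1, 2, 3, 4, 5, 6, 7, 8, 9, 10, 11}, which is all 11 legs.
Only Bravo contains 9, so Bravo is forced; the remaining 5 legs need at least 2 more crews (each remaining crew adds at most 4) — so at least 3 crews are needed, and 3 is optimal.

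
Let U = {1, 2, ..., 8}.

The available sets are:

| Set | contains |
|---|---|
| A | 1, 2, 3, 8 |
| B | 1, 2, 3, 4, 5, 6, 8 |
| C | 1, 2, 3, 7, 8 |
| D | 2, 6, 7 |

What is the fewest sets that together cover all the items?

Take {B, C}. Their union is {1, 2, 3, 4, 5, 6, 7, 8}, which is all 8 items.
No single set has all 8 items (the largest, B, has 7), so 2 is optimal.

2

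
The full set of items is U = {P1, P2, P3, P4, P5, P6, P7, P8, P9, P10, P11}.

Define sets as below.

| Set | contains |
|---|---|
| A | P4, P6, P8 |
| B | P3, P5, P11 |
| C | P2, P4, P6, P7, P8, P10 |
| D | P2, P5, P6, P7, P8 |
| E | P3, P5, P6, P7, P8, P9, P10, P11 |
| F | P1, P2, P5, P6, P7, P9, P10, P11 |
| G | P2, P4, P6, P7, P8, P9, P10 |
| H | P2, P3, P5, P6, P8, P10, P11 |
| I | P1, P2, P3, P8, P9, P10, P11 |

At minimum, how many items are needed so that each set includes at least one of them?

T = {P6, P11} meets every set (each contains at least one member of T), and |T| = 2.
The sets B, C are pairwise disjoint, so any hitting set needs a separate item for each — at least 2. Hence 2 is optimal.

2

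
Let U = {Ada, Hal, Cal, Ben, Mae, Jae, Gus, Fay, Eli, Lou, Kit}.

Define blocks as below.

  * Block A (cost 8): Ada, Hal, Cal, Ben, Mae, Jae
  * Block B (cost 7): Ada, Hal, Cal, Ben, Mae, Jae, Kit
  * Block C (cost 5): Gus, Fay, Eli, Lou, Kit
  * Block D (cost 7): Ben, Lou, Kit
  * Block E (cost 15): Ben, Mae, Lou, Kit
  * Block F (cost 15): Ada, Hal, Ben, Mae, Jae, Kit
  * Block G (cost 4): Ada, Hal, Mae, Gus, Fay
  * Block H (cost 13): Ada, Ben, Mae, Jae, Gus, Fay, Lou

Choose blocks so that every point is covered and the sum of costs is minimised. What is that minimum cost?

12

B, C together cover every point (B ∪ C = {Ada, Hal, Cal, Ben, Mae, Jae, Gus, Fay, Eli, Lou, Kit}); total cost 7 + 5 = 12.
The greedy pick G, C, B costs 16; no covering selection beats 12.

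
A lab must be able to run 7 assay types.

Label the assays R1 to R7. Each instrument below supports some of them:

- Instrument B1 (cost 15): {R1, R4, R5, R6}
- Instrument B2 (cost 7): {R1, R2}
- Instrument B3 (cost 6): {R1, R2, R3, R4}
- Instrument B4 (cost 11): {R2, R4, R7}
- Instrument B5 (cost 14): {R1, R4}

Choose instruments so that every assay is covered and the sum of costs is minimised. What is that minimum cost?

32

B1, B3, B4 together cover every assay (B1 ∪ B3 ∪ B4 = {R1, R2, R3, R4, R5, R6, R7}); total cost 15 + 6 + 11 = 32.
No covering selection has total cost below 32.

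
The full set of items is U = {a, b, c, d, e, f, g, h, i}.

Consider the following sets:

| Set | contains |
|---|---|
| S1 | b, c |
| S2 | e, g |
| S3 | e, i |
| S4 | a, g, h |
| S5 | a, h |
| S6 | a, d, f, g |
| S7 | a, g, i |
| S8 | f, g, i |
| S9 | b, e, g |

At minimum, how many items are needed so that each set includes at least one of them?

Take T = {a, c, g, i}. Each listed set contains at least one of these, so T is a hitting set of size 4.
No choice of 3 items meets every set, so 4 is the minimum.

4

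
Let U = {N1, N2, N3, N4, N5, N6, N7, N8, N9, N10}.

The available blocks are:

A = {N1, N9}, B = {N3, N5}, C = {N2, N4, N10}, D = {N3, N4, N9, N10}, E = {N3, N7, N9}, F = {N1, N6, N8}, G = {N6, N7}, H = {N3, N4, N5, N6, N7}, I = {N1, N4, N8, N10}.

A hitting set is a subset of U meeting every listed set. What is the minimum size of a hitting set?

T = {N5, N6, N9, N10} meets every block (each contains at least one member of T), and |T| = 4.
The blocks A, B, C, G are pairwise disjoint, so any hitting set needs a separate point for each — at least 4. Hence 4 is optimal.

4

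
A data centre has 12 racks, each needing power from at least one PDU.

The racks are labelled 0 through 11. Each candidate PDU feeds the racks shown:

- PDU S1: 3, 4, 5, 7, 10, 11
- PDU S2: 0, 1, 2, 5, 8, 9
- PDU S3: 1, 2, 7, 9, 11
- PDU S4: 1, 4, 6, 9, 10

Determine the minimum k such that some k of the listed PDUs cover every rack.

3

Take {S1, S2, S4}. Their union is {0, 1, 2, 3, 4, 5, 6, 7, 8, 9, 10, 11}, which is all 12 racks.
Only S2 contains 0, so S2 is forced; the remaining 6 racks need at least 2 more PDUs (each remaining PDU adds at most 5) — so at least 3 PDUs are needed, and 3 is optimal.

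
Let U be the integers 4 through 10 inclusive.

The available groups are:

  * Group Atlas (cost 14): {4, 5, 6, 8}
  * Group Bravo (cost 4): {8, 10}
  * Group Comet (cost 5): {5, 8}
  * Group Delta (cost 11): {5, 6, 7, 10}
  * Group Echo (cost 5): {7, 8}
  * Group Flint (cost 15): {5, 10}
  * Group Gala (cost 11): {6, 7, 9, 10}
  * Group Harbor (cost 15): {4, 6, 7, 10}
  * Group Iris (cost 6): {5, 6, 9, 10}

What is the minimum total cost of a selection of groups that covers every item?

25

Atlas, Gala together cover every item (Atlas ∪ Gala = {4, 5, 6, 7, 8, 9, 10}); total cost 14 + 11 = 25.
No covering selection has total cost below 25.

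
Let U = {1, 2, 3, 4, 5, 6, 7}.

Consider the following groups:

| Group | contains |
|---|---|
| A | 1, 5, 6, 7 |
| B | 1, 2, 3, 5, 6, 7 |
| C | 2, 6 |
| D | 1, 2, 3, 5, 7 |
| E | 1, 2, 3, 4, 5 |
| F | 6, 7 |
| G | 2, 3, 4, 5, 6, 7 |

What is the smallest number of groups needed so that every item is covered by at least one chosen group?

2

B and E together: B ∪ E = {1, 2, 3, 4, 5, 6, 7} — every item is covered.
No single group has all 7 items (the largest, B, has 6), so 2 is optimal.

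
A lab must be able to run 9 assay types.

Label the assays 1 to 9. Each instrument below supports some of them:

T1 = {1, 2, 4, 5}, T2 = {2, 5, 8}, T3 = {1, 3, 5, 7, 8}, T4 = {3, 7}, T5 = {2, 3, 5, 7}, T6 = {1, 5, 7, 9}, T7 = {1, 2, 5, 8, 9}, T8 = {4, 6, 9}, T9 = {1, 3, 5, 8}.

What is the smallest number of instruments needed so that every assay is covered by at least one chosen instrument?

Take {T3, T7, T8}. Their union is {1, 2, 3, 4, 5, 6, 7, 8, 9}, which is all 9 assays.
Only T8 contains 6, so T8 is forced; the remaining 6 assays need at least 2 more instruments (each remaining instrument adds at most 5) — so at least 3 instruments are needed, and 3 is optimal.

3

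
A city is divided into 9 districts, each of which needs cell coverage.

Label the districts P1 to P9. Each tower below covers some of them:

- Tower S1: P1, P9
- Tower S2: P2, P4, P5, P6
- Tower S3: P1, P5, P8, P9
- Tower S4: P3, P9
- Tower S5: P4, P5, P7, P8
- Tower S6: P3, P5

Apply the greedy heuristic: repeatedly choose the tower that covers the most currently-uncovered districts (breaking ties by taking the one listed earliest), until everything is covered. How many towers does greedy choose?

Greedy: pick S2 (covers 4 new) → pick S3 (covers 3 new) → pick S4 (covers 1 new) → pick S5 (covers 1 new). Total picks: 4.

4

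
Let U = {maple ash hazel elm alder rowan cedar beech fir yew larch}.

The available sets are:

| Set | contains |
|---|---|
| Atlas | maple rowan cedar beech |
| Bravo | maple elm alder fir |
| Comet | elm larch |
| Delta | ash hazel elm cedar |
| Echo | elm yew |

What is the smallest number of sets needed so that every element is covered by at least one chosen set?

Atlas, Bravo, Comet, Delta, and Echo cover everything between them: the union {maple, ash, hazel, elm, alder, rowan, cedar, beech, fir, yew, larch} is all of U.
No 4 of the 5 sets cover everything (all 5 combinations miss at least one element), so 5 is optimal.

5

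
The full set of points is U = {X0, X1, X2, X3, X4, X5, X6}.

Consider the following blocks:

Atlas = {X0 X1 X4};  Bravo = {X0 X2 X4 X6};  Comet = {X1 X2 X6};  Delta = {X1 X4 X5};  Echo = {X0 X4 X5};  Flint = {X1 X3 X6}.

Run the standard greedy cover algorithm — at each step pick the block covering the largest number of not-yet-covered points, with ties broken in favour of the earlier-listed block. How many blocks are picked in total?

3

Greedy: pick Bravo (covers 4 new) → pick Delta (covers 2 new) → pick Flint (covers 1 new). Total picks: 3.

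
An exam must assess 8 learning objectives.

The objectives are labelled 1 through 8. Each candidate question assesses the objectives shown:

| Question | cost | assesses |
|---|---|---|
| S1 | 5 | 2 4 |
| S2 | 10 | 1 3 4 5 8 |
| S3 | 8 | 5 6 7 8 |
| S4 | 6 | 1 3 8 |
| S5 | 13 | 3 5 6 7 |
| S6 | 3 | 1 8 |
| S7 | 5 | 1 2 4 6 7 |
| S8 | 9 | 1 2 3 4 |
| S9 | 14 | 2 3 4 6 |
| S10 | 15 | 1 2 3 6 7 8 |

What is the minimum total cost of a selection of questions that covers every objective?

15

S2, S7 together cover every objective (S2 ∪ S7 = {1, 2, 3, 4, 5, 6, 7, 8}); total cost 10 + 5 = 15.
The greedy pick S7, S4, S3 costs 19; no covering selection beats 15.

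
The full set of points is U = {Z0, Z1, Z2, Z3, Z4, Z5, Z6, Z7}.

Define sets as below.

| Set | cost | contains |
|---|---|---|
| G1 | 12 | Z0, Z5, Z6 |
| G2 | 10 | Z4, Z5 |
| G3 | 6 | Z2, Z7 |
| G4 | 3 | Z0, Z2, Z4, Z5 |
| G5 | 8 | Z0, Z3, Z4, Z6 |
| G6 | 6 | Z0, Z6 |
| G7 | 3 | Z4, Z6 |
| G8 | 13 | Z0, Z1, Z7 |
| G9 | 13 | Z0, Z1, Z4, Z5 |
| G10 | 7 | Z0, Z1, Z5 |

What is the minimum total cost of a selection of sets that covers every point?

G3, G5, G10 together cover every point (G3 ∪ G5 ∪ G10 = {Z0, Z1, Z2, Z3, Z4, Z5, Z6, Z7}); total cost 6 + 8 + 7 = 21.
The greedy pick G4, G7, G3, G10, G5 costs 27; no covering selection beats 21.

21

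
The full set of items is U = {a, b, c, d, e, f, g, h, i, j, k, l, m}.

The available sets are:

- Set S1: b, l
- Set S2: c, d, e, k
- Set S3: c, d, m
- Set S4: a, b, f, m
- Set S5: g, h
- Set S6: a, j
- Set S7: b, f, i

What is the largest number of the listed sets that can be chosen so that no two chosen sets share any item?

4

S2, S5, S6, S7 are pairwise disjoint (S2={c,d,e,k}; S5={g,h}; S6={a,j}; S7={b,f,i}).
Every remaining set overlaps one of these, and no 5 of the listed sets are pairwise disjoint, so 4 is the maximum.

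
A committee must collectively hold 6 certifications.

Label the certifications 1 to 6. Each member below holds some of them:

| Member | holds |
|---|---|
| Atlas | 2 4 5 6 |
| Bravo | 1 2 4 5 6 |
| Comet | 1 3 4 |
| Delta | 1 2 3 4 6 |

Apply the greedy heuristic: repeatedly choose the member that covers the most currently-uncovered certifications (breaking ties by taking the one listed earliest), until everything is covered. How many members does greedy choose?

2

Greedy: pick Bravo (covers 5 new) → pick Comet (covers 1 new). Total picks: 2.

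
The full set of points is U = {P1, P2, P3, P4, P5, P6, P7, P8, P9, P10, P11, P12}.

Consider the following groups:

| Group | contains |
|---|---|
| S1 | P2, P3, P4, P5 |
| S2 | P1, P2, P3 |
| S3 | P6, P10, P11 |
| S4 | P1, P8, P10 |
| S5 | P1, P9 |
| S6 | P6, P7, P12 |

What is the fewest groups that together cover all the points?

5

S1, S3, S4, S5, and S6 cover everything between them: the union {P1, P2, P3, P4, P5, P6, P7, P8, P9, P10, P11, P12} is all of U.
No 4 of the 6 groups cover everything (all 15 combinations miss at least one point), so 5 is optimal.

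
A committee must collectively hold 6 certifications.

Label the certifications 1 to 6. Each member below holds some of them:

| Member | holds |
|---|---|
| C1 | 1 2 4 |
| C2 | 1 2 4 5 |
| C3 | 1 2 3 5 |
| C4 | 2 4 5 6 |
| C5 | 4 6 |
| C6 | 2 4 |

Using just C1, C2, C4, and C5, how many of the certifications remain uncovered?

Union of C1, C2, C4, C5 = {1, 2, 4, 5, 6}.
Not covered: 3 — 1 certification.

1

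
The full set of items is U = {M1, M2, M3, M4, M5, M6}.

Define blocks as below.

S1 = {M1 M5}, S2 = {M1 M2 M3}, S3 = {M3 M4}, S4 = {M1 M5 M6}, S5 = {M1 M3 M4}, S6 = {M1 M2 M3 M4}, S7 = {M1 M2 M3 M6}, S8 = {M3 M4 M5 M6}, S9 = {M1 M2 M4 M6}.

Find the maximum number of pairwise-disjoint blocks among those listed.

2

S3, S4 are pairwise disjoint (S3={M3,M4}; S4={M1,M5,M6}).
Every remaining block overlaps one of these, and no 3 of the listed blocks are pairwise disjoint, so 2 is the maximum.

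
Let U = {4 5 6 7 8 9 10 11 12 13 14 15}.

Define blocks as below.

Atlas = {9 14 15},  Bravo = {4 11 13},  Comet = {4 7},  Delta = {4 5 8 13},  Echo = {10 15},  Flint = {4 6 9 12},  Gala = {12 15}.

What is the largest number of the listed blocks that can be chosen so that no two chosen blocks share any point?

Atlas, Bravo are pairwise disjoint (Atlas={9,14,15}; Bravo={4,11,13}).
Every remaining block overlaps one of these, and no 3 of the listed blocks are pairwise disjoint, so 2 is the maximum.

2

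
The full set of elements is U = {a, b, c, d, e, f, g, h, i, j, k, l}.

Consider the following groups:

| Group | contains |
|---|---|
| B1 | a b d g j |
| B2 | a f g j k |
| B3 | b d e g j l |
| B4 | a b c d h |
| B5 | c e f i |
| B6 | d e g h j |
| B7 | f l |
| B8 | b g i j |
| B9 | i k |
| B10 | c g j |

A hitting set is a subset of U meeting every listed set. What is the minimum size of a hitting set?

Take T = {f, g, h, k}. Each listed group contains at least one of these, so T is a hitting set of size 4.
No choice of 3 elements meets every group, so 4 is the minimum.

4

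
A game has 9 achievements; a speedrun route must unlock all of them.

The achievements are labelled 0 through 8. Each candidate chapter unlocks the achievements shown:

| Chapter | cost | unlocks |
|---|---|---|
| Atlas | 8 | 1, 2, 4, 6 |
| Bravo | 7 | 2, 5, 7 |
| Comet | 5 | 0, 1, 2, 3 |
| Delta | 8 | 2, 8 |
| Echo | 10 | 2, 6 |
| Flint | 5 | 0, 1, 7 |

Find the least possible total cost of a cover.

28

Atlas, Bravo, Comet, Delta together cover every achievement (Atlas ∪ Bravo ∪ Comet ∪ Delta = {0, 1, 2, 3, 4, 5, 6, 7, 8}); total cost 8 + 7 + 5 + 8 = 28.
No covering selection has total cost below 28.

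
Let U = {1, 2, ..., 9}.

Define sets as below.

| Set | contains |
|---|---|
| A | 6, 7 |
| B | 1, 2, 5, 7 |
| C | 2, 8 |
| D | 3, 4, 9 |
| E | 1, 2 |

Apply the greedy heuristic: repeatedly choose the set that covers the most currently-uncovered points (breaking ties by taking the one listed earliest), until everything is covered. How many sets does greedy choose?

4

Greedy: pick B (covers 4 new) → pick D (covers 3 new) → pick A (covers 1 new) → pick C (covers 1 new). Total picks: 4.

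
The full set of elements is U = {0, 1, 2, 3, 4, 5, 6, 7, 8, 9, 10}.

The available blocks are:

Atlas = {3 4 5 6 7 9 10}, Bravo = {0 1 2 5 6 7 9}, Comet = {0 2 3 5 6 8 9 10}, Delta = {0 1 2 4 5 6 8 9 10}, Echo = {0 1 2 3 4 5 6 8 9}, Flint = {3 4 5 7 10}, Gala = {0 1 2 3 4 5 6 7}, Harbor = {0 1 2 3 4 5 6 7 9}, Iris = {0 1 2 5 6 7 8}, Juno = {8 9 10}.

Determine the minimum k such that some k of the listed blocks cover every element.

2

Take {Delta, Harbor}. Their union is {0, 1, 2, 3, 4, 5, 6, 7, 8, 9, 10}, which is all 11 elements.
No single block has all 11 elements (the largest, Delta, has 9), so 2 is optimal.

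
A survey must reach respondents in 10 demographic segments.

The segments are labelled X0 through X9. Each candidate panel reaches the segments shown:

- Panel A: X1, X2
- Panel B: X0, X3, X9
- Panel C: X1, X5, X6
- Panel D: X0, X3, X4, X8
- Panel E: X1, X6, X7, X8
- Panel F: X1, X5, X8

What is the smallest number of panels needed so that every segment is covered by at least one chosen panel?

5

A and B and C and D and E together: A ∪ B ∪ C ∪ D ∪ E = {X0, X1, X2, X3, X4, X5, X6, X7, X8, X9} — every segment is covered.
No 4 of the 6 panels cover everything (all 15 combinations miss at least one segment), so 5 is optimal.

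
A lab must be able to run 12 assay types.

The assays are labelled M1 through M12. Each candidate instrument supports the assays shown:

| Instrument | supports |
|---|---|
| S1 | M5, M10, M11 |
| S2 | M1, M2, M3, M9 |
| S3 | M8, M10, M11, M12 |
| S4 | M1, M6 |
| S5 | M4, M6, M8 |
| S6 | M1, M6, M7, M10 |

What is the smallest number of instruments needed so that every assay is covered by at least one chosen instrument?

5

S1 and S2 and S3 and S5 and S6 together: S1 ∪ S2 ∪ S3 ∪ S5 ∪ S6 = {M1, M2, M3, M4, M5, M6, M7, M8, M9, M10, M11, M12} — every assay is covered.
No 4 of the 6 instruments cover everything (all 15 combinations miss at least one assay), so 5 is optimal.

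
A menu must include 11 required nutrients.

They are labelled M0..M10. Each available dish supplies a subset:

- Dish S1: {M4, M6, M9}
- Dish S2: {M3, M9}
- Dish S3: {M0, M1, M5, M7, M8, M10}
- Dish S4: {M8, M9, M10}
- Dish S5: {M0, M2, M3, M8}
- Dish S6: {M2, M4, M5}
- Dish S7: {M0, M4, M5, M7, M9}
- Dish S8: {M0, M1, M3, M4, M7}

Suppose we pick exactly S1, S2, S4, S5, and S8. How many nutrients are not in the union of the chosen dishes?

Union of S1, S2, S4, S5, S8 = {M0, M1, M2, M3, M4, M6, M7, M8, M9, M10}.
Not covered: M5 — 1 nutrient.

1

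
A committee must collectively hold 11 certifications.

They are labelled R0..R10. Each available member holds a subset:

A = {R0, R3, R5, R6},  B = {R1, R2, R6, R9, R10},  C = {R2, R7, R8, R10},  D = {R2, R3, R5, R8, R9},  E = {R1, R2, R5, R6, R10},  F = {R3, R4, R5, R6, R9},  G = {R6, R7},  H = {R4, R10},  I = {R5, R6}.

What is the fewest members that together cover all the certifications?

A and B and C and H together: A ∪ B ∪ C ∪ H = {R0, R1, R2, R3, R4, R5, R6, R7, R8, R9, R10} — every certification is covered.
No 3 of the 9 members cover everything (all 84 combinations miss at least one certification), so 4 is optimal.

4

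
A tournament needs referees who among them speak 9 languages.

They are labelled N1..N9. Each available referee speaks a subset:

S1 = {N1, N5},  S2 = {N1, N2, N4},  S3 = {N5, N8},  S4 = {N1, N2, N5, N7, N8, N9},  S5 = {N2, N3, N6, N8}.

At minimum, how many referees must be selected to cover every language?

3

S2 and S4 and S5 together: S2 ∪ S4 ∪ S5 = {N1, N2, N3, N4, N5, N6, N7, N8, N9} — every language is covered.
Only S5 contains N3, so S5 is forced; the remaining 5 languages need at least 2 more referees (each remaining referee adds at most 4) — so at least 3 referees are needed, and 3 is optimal.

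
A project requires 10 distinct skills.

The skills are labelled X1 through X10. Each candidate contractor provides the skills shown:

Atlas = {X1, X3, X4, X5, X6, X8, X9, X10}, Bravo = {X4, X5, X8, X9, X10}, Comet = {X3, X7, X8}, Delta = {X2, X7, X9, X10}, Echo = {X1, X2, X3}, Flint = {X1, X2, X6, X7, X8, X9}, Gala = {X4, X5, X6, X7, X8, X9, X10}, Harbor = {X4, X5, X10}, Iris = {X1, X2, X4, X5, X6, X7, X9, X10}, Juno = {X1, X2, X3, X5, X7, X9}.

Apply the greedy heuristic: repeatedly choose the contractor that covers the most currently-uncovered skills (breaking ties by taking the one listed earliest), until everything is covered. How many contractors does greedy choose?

Greedy: pick Atlas (covers 8 new) → pick Delta (covers 2 new). Total picks: 2.

2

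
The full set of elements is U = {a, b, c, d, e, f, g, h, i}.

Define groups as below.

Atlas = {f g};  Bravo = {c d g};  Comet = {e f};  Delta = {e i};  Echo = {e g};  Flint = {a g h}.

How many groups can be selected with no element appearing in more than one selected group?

2

Bravo, Comet are pairwise disjoint (Bravo={c,d,g}; Comet={e,f}).
Every remaining group overlaps one of these, and no 3 of the listed groups are pairwise disjoint, so 2 is the maximum.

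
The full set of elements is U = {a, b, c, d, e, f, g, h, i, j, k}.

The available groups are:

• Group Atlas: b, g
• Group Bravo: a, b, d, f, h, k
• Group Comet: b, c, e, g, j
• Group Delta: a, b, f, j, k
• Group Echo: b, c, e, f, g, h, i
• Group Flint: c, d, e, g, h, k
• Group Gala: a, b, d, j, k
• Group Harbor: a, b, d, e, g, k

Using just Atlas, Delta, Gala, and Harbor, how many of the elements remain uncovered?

3

Union of Atlas, Delta, Gala, Harbor = {a, b, d, e, f, g, j, k}.
Not covered: c, h, i — 3 elements.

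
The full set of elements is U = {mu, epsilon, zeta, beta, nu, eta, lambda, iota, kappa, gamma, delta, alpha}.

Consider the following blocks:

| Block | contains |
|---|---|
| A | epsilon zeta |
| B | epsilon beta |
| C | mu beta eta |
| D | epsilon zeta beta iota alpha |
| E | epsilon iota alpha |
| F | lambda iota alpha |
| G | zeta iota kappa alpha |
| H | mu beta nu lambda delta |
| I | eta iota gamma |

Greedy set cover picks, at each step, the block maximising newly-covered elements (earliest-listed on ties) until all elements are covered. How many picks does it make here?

4

Greedy: pick D (covers 5 new) → pick H (covers 4 new) → pick I (covers 2 new) → pick G (covers 1 new). Total picks: 4.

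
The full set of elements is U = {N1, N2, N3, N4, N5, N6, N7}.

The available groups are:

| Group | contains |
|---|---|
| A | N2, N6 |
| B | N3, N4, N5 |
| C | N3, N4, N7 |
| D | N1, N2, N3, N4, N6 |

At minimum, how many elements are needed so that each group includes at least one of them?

Take H = {N4, N6}. Each listed group contains at least one of these, so H is a hitting set of size 2.
The groups A, C are pairwise disjoint, so any hitting set needs a separate element for each — at least 2. Hence 2 is optimal.

2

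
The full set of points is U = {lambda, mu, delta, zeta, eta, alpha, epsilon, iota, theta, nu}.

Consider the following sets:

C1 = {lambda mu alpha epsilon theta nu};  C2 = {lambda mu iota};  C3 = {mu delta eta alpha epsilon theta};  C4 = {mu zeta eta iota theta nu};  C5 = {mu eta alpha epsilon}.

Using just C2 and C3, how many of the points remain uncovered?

Union of C2, C3 = {lambda, mu, delta, eta, alpha, epsilon, iota, theta}.
Not covered: zeta, nu — 2 points.

2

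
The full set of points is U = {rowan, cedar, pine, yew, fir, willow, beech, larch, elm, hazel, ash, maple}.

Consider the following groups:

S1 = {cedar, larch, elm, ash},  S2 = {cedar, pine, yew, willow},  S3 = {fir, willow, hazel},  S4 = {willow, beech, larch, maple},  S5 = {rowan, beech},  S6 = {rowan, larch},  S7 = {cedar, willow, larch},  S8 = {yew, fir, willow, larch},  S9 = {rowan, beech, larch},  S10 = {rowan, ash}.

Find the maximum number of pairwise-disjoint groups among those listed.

3

S1, S3, S5 are pairwise disjoint (S1={cedar,larch,elm,ash}; S3={fir,willow,hazel}; S5={rowan,beech}).
Every remaining group overlaps one of these, and no 4 of the listed groups are pairwise disjoint, so 3 is the maximum.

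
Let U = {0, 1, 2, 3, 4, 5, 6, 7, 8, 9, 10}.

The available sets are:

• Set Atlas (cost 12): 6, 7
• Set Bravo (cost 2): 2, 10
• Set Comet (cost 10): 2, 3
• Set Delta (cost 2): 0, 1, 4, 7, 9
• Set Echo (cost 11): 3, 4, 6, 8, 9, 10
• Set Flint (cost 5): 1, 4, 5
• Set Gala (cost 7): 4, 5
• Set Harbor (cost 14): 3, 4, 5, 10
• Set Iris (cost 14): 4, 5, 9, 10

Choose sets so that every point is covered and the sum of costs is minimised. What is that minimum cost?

20

Bravo, Delta, Echo, Flint together cover every point (Bravo ∪ Delta ∪ Echo ∪ Flint = {0, 1, 2, 3, 4, 5, 6, 7, 8, 9, 10}); total cost 2 + 2 + 11 + 5 = 20.
No covering selection has total cost below 20.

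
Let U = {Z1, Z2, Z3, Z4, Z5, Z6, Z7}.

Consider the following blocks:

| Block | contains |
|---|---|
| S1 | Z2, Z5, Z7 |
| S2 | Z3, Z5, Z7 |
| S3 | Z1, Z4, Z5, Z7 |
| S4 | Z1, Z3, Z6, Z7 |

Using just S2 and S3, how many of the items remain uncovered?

Union of S2, S3 = {Z1, Z3, Z4, Z5, Z7}.
Not covered: Z2, Z6 — 2 items.

2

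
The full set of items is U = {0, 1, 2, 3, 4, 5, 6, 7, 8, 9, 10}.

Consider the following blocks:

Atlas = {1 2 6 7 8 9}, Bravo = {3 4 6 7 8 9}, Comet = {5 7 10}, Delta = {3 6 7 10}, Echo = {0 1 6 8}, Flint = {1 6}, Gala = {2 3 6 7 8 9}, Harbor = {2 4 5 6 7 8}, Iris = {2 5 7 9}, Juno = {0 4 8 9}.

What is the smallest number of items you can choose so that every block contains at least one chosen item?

3

The 3 items {1, 7, 9} hit every block.
The blocks Comet, Flint, Juno are pairwise disjoint, so any hitting set needs a separate item for each — at least 3. Hence 3 is optimal.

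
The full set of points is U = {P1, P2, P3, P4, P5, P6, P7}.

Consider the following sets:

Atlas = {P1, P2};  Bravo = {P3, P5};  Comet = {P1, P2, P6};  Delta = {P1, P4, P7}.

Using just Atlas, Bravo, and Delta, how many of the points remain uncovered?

1

Union of Atlas, Bravo, Delta = {P1, P2, P3, P4, P5, P7}.
Not covered: P6 — 1 point.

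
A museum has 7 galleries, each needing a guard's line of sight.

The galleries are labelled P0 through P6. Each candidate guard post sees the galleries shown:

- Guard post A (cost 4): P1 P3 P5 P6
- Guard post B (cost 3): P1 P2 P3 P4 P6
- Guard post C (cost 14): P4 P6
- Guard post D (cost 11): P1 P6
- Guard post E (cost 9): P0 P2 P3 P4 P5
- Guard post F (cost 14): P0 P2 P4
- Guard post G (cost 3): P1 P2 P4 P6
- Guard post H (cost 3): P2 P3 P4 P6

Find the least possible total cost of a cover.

12

B, E together cover every gallery (B ∪ E = {P0, P1, P2, P3, P4, P5, P6}); total cost 3 + 9 = 12.
The greedy pick B, A, E costs 16; no covering selection beats 12.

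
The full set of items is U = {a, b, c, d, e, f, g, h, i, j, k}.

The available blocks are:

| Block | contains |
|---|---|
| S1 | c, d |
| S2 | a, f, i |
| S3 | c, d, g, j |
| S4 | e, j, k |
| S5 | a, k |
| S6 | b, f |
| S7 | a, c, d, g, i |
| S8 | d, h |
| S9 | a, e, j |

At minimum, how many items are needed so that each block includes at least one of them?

4

T = {a, d, f, k} meets every block (each contains at least one member of T), and |T| = 4.
No choice of 3 items meets every block, so 4 is the minimum.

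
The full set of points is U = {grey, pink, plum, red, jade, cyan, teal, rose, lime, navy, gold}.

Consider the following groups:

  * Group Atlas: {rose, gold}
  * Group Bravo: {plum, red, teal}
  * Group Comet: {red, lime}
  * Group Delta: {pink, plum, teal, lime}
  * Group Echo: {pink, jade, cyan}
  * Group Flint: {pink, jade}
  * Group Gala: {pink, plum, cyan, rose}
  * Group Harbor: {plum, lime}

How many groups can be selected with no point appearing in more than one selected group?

Atlas, Echo, Harbor are pairwise disjoint (Atlas={rose,gold}; Echo={pink,jade,cyan}; Harbor={plum,lime}).
Every remaining group overlaps one of these, and no 4 of the listed groups are pairwise disjoint, so 3 is the maximum.

3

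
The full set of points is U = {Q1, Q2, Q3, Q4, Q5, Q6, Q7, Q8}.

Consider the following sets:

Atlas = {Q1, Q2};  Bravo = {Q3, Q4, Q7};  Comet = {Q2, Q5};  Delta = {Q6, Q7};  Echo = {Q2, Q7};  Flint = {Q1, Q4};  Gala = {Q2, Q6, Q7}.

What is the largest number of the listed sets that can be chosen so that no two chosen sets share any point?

Comet, Delta, Flint are pairwise disjoint (Comet={Q2,Q5}; Delta={Q6,Q7}; Flint={Q1,Q4}).
Every remaining set overlaps one of these, and no 4 of the listed sets are pairwise disjoint, so 3 is the maximum.

3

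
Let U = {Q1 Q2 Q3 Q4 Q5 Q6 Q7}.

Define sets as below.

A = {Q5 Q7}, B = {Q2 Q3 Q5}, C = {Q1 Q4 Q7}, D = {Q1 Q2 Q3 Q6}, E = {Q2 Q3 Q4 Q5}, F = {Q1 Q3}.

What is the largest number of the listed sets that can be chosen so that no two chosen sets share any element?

B, C are pairwise disjoint (B={Q2,Q3,Q5}; C={Q1,Q4,Q7}).
Every remaining set overlaps one of these, and no 3 of the listed sets are pairwise disjoint, so 2 is the maximum.

2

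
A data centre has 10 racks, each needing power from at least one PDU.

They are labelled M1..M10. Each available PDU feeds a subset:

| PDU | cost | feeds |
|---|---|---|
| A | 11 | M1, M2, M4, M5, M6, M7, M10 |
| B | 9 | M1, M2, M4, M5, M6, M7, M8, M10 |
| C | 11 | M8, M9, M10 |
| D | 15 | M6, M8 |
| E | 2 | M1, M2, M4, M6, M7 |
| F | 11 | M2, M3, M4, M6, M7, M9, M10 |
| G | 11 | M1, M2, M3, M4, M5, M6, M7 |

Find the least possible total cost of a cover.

20

B, F together cover every rack (B ∪ F = {M1, M2, M3, M4, M5, M6, M7, M8, M9, M10}); total cost 9 + 11 = 20.
The greedy pick E, B, F costs 22; no covering selection beats 20.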